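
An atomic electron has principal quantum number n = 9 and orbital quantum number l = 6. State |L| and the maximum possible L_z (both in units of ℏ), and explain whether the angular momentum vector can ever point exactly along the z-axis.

No: L_z,max = 6ℏ < |L| = √42 ℏ ≈ 6.481ℏ

|L| = √42 ℏ ≈ 6.4807ℏ, while L_z,max = lℏ = 6ℏ.
Since |L| > L_z,max, the vector can never point exactly along z; the closest it comes is θ_min = arccos(6/√42) ≈ 22.2°.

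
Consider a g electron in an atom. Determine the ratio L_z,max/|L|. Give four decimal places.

L_z,max/|L| = 0.8944

A g state has l = 4.
|L| = 2√5 ℏ ≈ 4.4721ℏ, while L_z,max = lℏ = 4ℏ.
L_z,max/|L| = 4/√20 = 0.8944.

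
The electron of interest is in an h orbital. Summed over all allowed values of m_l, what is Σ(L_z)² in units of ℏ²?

For an h orbital, l = 5.
The allowed m_l values are -5, -4, -3, -2, -1, 0, 1, 2, 3, 4, 5.
Σ m_l² = l(l+1)(2l+1)/3 = 5·6·11/3 = 110.

Σ(L_z)² = 110 ℏ²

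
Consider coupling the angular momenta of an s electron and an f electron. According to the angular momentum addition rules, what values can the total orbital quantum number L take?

L = 3

L runs from |0 − 3| = 3 to 0 + 3 = 3.
So L can be 3.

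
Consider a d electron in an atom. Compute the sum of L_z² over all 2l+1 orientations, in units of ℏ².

A d state has l = 2.
m_l ∈ {-2, -1, 0, 1, 2}.
Σ m_l² = l(l+1)(2l+1)/3 = 2·3·5/3 = 10.

Σ(L_z)² = 10 ℏ²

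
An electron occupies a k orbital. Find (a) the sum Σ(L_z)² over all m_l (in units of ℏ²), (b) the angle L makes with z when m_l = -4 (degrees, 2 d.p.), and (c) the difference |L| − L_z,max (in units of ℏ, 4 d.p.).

Σ(L_z)² = 280 ℏ²; θ(m_l=-4) ≈ 122.31°; |L|−L_z,max ≈ 0.4833ℏ

A k state has l = 7.
Σ m_l² = 280, so Σ(L_z)² = 280 ℏ².
For m_l = -4: cos θ = -4/√56, θ ≈ 122.31°.
|L| − L_z,max = (2√14 − 7)ℏ ≈ 0.4833ℏ.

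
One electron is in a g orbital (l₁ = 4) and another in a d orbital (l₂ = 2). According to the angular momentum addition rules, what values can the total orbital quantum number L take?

L = 2, 3, 4, 5, 6

By the triangle rule, |l₁ − l₂| ≤ L ≤ l₁ + l₂.
Allowed values: L = 2, 3, 4, 5, 6.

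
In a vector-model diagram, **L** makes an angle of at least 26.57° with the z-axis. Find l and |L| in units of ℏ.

At minimum angle, m_l = l, so cos θ = l/√(l(l+1)); cos²θ = l/(l+1) = 0.7999.
Solving: l = 4.
Then |L| = ℏ√(4·5) = 2√5 ℏ.

l = 4, |L| = 2√5 ℏ ≈ 4.472ℏ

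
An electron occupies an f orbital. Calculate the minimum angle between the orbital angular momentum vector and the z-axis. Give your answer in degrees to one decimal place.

θ_min ≈ 30.0°

The letter f corresponds to l = 3.
|L| = √(l(l+1)) ℏ = 2√3 ℏ.
The smallest angle corresponds to the largest L_z, i.e. m_l = l = 3, giving L_z = 3ℏ.
cos θ_min = 3/√12, so θ_min ≈ 30.0°.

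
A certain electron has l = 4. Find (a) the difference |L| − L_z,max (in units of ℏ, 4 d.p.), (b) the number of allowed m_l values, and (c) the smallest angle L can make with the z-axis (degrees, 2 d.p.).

|L| − L_z,max = (2√5 − 4)ℏ ≈ 0.4721ℏ.
There are 2l+1 = 9 values of m_l.
cos θ_min = 4/√20, so θ_min ≈ 26.57°.

|L|−L_z,max ≈ 0.4721ℏ; 9 values; θ_min ≈ 26.57°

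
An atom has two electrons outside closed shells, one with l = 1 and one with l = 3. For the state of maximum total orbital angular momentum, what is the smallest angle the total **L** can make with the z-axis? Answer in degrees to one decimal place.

θ_min ≈ 26.6°

L runs from |1 − 3| = 2 to 1 + 3 = 4.
Allowed values: L = 2, 3, 4.
The maximum is L = 4, with |L_tot| = ℏ√(4·5) = 2√5 ℏ.
The minimum angle with z is arccos(4/√20) ≈ 26.6°.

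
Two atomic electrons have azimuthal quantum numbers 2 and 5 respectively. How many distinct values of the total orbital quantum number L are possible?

5

Angular momentum addition gives L = |l₁ − l₂|, …, l₁ + l₂.
Allowed values: L = 3, 4, 5, 6, 7.
That is 5 values.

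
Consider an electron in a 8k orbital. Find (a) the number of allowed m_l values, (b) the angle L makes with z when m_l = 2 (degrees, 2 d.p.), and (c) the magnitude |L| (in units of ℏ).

8k means n = 8, l = 7.
There are 2l+1 = 15 values of m_l.
For m_l = 2: cos θ = 2/√56, θ ≈ 74.50°.
|L| = ℏ√(7·8) = 2√14 ℏ ≈ 7.483ℏ.

15 values; θ(m_l=2) ≈ 74.50°; |L| = 2√14 ℏ ≈ 7.483ℏ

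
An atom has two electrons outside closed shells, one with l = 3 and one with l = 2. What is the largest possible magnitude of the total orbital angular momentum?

By the triangle rule, |l₁ − l₂| ≤ L ≤ l₁ + l₂.
So L can be 1, 2, 3, 4, 5.
The largest magnitude corresponds to L = 5: |L_tot| = ℏ√(5·6) = √30 ℏ.

|L_tot|_max = √30 ℏ ≈ 5.477ℏ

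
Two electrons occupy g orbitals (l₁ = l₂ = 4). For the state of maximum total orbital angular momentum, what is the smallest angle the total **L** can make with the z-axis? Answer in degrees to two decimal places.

θ_min ≈ 19.47°

The total orbital quantum number L ranges from |l₁ − l₂| to l₁ + l₂ in integer steps.
So L can be 0, 1, 2, 3, 4, 5, 6, 7, 8.
The maximum is L = 8, with |L_tot| = ℏ√(8·9) = 6√2 ℏ.
The minimum angle with z is arccos(8/√72) ≈ 19.47°.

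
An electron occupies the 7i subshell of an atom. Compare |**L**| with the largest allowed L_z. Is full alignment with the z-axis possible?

No: L_z,max = 6ℏ < |L| = √42 ℏ ≈ 6.481ℏ

For 7i, l = 6.
|L| = √42 ℏ ≈ 6.4807ℏ, while L_z,max = lℏ = 6ℏ.
Since |L| > L_z,max, the vector can never point exactly along z; the closest it comes is θ_min = arccos(6/√42) ≈ 22.2°.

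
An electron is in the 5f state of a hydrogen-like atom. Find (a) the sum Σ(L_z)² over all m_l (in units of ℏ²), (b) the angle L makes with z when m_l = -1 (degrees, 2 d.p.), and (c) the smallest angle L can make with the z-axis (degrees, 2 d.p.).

Σ(L_z)² = 28 ℏ²; θ(m_l=-1) ≈ 106.78°; θ_min ≈ 30.00°

For 5f, l = 3.
Σ m_l² = 28, so Σ(L_z)² = 28 ℏ².
For m_l = -1: cos θ = -1/√12, θ ≈ 106.78°.
cos θ_min = 3/√12, so θ_min ≈ 30.00°.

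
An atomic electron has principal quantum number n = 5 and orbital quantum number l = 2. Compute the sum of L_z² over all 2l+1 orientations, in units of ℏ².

m_l runs from −2 to 2, i.e. {-2, -1, 0, 1, 2}.
Summing m² from −2 to 2: Σ m_l² = 10.

Σ(L_z)² = 10 ℏ²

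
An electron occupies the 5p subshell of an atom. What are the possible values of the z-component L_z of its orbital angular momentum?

For 5p, l = 1.
L_z = m_l ℏ with m_l ranging from −l to +l in integer steps.
For l = 1: m_l ∈ {-1, 0, 1}.

L_z ∈ {−ℏ, 0, ℏ}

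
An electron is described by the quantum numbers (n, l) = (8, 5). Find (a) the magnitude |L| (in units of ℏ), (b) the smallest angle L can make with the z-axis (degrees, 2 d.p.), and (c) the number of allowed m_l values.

|L| = ℏ√(5·6) = √30 ℏ ≈ 5.477ℏ.
cos θ_min = 5/√30, so θ_min ≈ 24.09°.
There are 2l+1 = 11 values of m_l.

|L| = √30 ℏ ≈ 5.477ℏ; θ_min ≈ 24.09°; 11 values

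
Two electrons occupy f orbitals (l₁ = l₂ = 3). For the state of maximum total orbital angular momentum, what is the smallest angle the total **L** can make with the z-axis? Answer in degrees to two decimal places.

The total orbital quantum number L ranges from |l₁ − l₂| to l₁ + l₂ in integer steps.
L ∈ {0, 1, 2, 3, 4, 5, 6}.
The maximum is L = 6, with |L_tot| = ℏ√(6·7) = √42 ℏ.
The minimum angle with z is arccos(6/√42) ≈ 22.21°.

θ_min ≈ 22.21°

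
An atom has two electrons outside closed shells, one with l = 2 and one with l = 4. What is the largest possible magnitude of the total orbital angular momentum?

L runs from |2 − 4| = 2 to 2 + 4 = 6.
L ∈ {2, 3, 4, 5, 6}.
The largest magnitude corresponds to L = 6: |L_tot| = ℏ√(6·7) = √42 ℏ.

|L_tot|_max = √42 ℏ ≈ 6.481ℏ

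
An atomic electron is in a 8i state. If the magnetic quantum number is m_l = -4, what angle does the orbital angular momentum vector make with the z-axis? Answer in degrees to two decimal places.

8i means n = 8, l = 6.
|L|² = l(l+1)ℏ² = 42ℏ², so |L| = √42 ℏ.
L_z = m_l ℏ = −4ℏ.
cos θ = L_z/|L| = -4/√42, so θ ≈ 128.11°.

θ ≈ 128.11°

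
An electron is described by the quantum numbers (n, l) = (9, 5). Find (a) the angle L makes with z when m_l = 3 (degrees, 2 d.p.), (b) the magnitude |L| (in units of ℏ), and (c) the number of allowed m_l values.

θ(m_l=3) ≈ 56.79°; |L| = √30 ℏ ≈ 5.477ℏ; 11 values

For m_l = 3: cos θ = 3/√30, θ ≈ 56.79°.
|L| = ℏ√(5·6) = √30 ℏ ≈ 5.477ℏ.
There are 2l+1 = 11 values of m_l.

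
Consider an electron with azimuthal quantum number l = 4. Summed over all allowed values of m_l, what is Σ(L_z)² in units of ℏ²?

The allowed m_l values are -4, -3, -2, -1, 0, 1, 2, 3, 4.
Σ m_l² = l(l+1)(2l+1)/3 = 4·5·9/3 = 60.

Σ(L_z)² = 60 ℏ²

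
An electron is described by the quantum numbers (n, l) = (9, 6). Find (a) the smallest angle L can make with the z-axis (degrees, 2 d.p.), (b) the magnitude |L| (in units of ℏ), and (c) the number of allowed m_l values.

θ_min ≈ 22.21°; |L| = √42 ℏ ≈ 6.481ℏ; 13 values

cos θ_min = 6/√42, so θ_min ≈ 22.21°.
|L| = ℏ√(6·7) = √42 ℏ ≈ 6.481ℏ.
There are 2l+1 = 13 values of m_l.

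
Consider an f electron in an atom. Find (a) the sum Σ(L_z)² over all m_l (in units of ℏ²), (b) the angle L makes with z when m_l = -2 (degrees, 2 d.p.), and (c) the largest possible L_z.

Σ(L_z)² = 28 ℏ²; θ(m_l=-2) ≈ 125.26°; L_z,max = 3ℏ

The letter f corresponds to l = 3.
Σ m_l² = 28, so Σ(L_z)² = 28 ℏ².
For m_l = -2: cos θ = -2/√12, θ ≈ 125.26°.
L_z,max = lℏ = 3ℏ.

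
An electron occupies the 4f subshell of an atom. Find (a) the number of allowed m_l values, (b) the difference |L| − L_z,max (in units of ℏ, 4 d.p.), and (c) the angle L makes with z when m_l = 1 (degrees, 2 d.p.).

7 values; |L|−L_z,max ≈ 0.4641ℏ; θ(m_l=1) ≈ 73.22°

For 4f, l = 3.
There are 2l+1 = 7 values of m_l.
|L| − L_z,max = (2√3 − 3)ℏ ≈ 0.4641ℏ.
For m_l = 1: cos θ = 1/√12, θ ≈ 73.22°.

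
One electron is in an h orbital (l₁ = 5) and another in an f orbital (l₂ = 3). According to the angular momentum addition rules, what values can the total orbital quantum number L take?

L = 2, 3, 4, 5, 6, 7, 8

L runs from |5 − 3| = 2 to 5 + 3 = 8.
Allowed values: L = 2, 3, 4, 5, 6, 7, 8.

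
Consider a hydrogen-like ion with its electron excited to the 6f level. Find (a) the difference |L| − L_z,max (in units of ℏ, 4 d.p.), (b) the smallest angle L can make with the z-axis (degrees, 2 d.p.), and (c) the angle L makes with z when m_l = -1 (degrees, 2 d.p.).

|L|−L_z,max ≈ 0.4641ℏ; θ_min ≈ 30.00°; θ(m_l=-1) ≈ 106.78°

The 6f level has l = 3.
|L| − L_z,max = (2√3 − 3)ℏ ≈ 0.4641ℏ.
cos θ_min = 3/√12, so θ_min ≈ 30.00°.
For m_l = -1: cos θ = -1/√12, θ ≈ 106.78°.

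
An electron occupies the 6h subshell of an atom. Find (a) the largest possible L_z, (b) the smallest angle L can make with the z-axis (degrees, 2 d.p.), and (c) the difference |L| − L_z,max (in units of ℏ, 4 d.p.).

L_z,max = 5ℏ; θ_min ≈ 24.09°; |L|−L_z,max ≈ 0.4772ℏ

The 6h subshell has l = 5.
L_z,max = lℏ = 5ℏ.
cos θ_min = 5/√30, so θ_min ≈ 24.09°.
|L| − L_z,max = (√30 − 5)ℏ ≈ 0.4772ℏ.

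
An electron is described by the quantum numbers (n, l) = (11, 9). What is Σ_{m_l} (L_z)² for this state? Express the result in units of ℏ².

The allowed m_l values are -9, -8, -7, -6, -5, -4, -3, -2, -1, 0, 1, 2, 3, 4, 5, 6, 7, 8, 9.
Σ m_l² = 2·(1 + 4 + 9 + 16 + 25 + 36 + 49 + 64 + 81) = 570.

Σ(L_z)² = 570 ℏ²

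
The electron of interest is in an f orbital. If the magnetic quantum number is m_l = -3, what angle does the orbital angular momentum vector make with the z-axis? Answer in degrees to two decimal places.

The letter f corresponds to l = 3.
|L| = ℏ√(l(l+1)) = 2√3 ℏ.
L_z = m_l ℏ = −3ℏ.
cos θ = L_z/|L| = -3/√12, so θ ≈ 150.00°.

θ ≈ 150.00°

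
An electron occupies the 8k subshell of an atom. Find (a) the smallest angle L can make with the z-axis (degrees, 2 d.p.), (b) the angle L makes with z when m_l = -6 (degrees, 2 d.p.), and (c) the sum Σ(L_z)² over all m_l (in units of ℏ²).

The 8k subshell has l = 7.
cos θ_min = 7/√56, so θ_min ≈ 20.70°.
For m_l = -6: cos θ = -6/√56, θ ≈ 143.30°.
Σ m_l² = 280, so Σ(L_z)² = 280 ℏ².

θ_min ≈ 20.70°; θ(m_l=-6) ≈ 143.30°; Σ(L_z)² = 280 ℏ²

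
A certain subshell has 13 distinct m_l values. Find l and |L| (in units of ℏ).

l = 6, |L| = √42 ℏ ≈ 6.481ℏ

2l + 1 = 13 ⇒ l = 6.
Then |L| = √(l(l+1)) ℏ = √42 ℏ.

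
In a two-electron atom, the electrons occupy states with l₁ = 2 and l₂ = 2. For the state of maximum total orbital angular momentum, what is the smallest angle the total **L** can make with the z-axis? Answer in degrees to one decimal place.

θ_min ≈ 26.6°

L runs from |2 − 2| = 0 to 2 + 2 = 4.
So L can be 0, 1, 2, 3, 4.
The maximum is L = 4, with |L_tot| = ℏ√(4·5) = 2√5 ℏ.
The minimum angle with z is arccos(4/√20) ≈ 26.6°.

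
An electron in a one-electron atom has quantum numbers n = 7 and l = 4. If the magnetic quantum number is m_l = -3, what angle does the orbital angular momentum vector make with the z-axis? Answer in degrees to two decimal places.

θ ≈ 132.13°

|L|² = l(l+1)ℏ² = 20ℏ², so |L| = 2√5 ℏ.
L_z = m_l ℏ = −3ℏ.
cos θ = L_z/|L| = -3/√20, so θ ≈ 132.13°.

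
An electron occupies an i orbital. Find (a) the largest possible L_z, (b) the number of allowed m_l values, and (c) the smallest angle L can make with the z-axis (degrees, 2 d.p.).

L_z,max = 6ℏ; 13 values; θ_min ≈ 22.21°

The letter i corresponds to l = 6.
L_z,max = lℏ = 6ℏ.
There are 2l+1 = 13 values of m_l.
cos θ_min = 6/√42, so θ_min ≈ 22.21°.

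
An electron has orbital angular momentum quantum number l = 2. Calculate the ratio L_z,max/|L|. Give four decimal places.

|L| = √6 ℏ ≈ 2.4495ℏ, while L_z,max = lℏ = 2ℏ.
L_z,max/|L| = 2/√6 = 0.8165.

L_z,max/|L| = 0.8165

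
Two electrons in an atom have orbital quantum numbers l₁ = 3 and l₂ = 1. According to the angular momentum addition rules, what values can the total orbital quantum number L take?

L runs from |3 − 1| = 2 to 3 + 1 = 4.
So L can be 2, 3, 4.

L = 2, 3, 4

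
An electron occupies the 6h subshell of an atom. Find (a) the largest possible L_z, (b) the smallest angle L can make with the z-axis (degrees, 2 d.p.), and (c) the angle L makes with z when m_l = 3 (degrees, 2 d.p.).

The 6h subshell has l = 5.
L_z,max = lℏ = 5ℏ.
cos θ_min = 5/√30, so θ_min ≈ 24.09°.
For m_l = 3: cos θ = 3/√30, θ ≈ 56.79°.

L_z,max = 5ℏ; θ_min ≈ 24.09°; θ(m_l=3) ≈ 56.79°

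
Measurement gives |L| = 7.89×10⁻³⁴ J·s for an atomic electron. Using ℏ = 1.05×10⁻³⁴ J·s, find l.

l = 7

|L|/ℏ = (7.89×10⁻³⁴)/(1.05×10⁻³⁴) ≈ 7.514.
Set l(l+1) = 56.46; the integer solution is l = 7.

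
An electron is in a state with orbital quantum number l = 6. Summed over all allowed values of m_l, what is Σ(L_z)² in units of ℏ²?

Σ(L_z)² = 182 ℏ²

The allowed m_l values are -6, -5, -4, -3, -2, -1, 0, 1, 2, 3, 4, 5, 6.
Σ m_l² = 2·(1 + 4 + 9 + 16 + 25 + 36) = 182.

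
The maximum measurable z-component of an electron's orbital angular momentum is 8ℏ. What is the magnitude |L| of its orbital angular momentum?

|L| = 6√2 ℏ ≈ 8.485ℏ

Since max m_l = l, l = 8.
Then |L| = ℏ√(8·9) = 6√2 ℏ.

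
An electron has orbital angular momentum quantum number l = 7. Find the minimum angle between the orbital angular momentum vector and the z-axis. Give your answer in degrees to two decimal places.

θ_min ≈ 20.70°

|L|² = l(l+1)ℏ² = 56ℏ², so |L| = 2√14 ℏ.
The smallest angle corresponds to the largest L_z, i.e. m_l = l = 7, giving L_z = 7ℏ.
cos θ_min = 7/√56, so θ_min ≈ 20.70°.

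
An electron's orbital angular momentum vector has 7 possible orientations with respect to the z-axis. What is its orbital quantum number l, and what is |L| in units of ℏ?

l = 3, |L| = 2√3 ℏ ≈ 3.464ℏ

Since there are 2l+1 = 7 values of m_l, l = 3.
|L| = ℏ√(l(l+1)) = ℏ√(3·4) = 2√3 ℏ.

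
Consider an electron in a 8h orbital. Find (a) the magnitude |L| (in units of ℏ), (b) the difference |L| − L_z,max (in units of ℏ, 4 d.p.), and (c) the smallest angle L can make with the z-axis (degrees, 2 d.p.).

|L| = √30 ℏ ≈ 5.477ℏ; |L|−L_z,max ≈ 0.4772ℏ; θ_min ≈ 24.09°

8h means n = 8, l = 5.
|L| = ℏ√(5·6) = √30 ℏ ≈ 5.477ℏ.
|L| − L_z,max = (√30 − 5)ℏ ≈ 0.4772ℏ.
cos θ_min = 5/√30, so θ_min ≈ 24.09°.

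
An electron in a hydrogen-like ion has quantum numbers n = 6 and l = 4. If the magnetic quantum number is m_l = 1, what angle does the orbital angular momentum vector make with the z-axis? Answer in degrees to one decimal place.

|L| = √(l(l+1)) ℏ = 2√5 ℏ.
L_z = m_l ℏ = 1ℏ.
cos θ = L_z/|L| = 1/√20, so θ ≈ 77.1°.

θ ≈ 77.1°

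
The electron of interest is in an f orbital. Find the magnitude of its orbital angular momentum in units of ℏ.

|L| = 2√3 ℏ ≈ 3.464ℏ

An f state has l = 3.
|L| = ℏ√(l(l+1)) = ℏ√(3·4) = 2√3 ℏ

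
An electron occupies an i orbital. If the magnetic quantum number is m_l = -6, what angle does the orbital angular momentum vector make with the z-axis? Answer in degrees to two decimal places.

θ ≈ 157.79°

An i state has l = 6.
|L| = √(l(l+1)) ℏ = √42 ℏ.
L_z = m_l ℏ = −6ℏ.
cos θ = L_z/|L| = -6/√42, so θ ≈ 157.79°.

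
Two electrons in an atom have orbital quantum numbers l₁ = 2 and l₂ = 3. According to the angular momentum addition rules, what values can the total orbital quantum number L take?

The total orbital quantum number L ranges from |l₁ − l₂| to l₁ + l₂ in integer steps.
L ∈ {1, 2, 3, 4, 5}.

L = 1, 2, 3, 4, 5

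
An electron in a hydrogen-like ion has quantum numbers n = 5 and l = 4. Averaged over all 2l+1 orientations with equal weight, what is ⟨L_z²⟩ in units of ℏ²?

⟨L_z²⟩ = 6.667 ℏ²

The allowed m_l values are -4, -3, -2, -1, 0, 1, 2, 3, 4.
⟨L_z²⟩ = ℏ²·l(l+1)/3 = 6.667ℏ².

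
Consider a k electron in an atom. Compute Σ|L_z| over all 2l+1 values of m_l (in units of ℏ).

For a k orbital, l = 7.
m_l runs from −7 to 7, i.e. {-7, -6, -5, -4, -3, -2, -1, 0, 1, 2, 3, 4, 5, 6, 7}.
Σ|m_l| = l(l+1) = 56.

Σ|L_z| = 56 ℏ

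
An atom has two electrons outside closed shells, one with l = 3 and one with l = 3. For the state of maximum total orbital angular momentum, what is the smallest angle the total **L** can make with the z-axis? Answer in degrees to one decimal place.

By the triangle rule, |l₁ − l₂| ≤ L ≤ l₁ + l₂.
Allowed values: L = 0, 1, 2, 3, 4, 5, 6.
The maximum is L = 6, with |L_tot| = ℏ√(6·7) = √42 ℏ.
The minimum angle with z is arccos(6/√42) ≈ 22.2°.

θ_min ≈ 22.2°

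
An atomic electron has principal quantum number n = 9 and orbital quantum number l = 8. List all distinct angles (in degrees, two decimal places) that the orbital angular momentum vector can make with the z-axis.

|L| = ℏ√(l(l+1)) = 6√2 ℏ.
cos θ = m_l/√72 for each m_l ∈ {-8, -7, -6, -5, -4, -3, -2, -1, 0, 1, 2, 3, 4, 5, 6, 7, 8}.

θ ∈ {19.47°, 34.42°, 45.00°, 53.90°, 61.87°, 69.30°, 76.37°, 83.23°, 90.00°, 96.77°, 103.63°, 110.70°, 118.13°, 126.10°, 135.00°, 145.58°, 160.53°}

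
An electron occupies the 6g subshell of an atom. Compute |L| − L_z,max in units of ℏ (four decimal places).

|L| − L_z,max ≈ 0.4721ℏ

For 6g, l = 4.
|L| = 2√5 ℏ ≈ 4.4721ℏ, while L_z,max = lℏ = 4ℏ.
The difference is (2√5 − 4)ℏ ≈ 0.4721ℏ.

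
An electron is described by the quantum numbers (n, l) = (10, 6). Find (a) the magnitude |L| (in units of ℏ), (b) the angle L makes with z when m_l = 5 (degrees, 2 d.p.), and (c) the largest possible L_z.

|L| = √42 ℏ ≈ 6.481ℏ; θ(m_l=5) ≈ 39.51°; L_z,max = 6ℏ

|L| = ℏ√(6·7) = √42 ℏ ≈ 6.481ℏ.
For m_l = 5: cos θ = 5/√42, θ ≈ 39.51°.
L_z,max = lℏ = 6ℏ.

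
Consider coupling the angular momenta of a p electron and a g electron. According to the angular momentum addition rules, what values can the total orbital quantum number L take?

The total orbital quantum number L ranges from |l₁ − l₂| to l₁ + l₂ in integer steps.
So L can be 3, 4, 5.

L = 3, 4, 5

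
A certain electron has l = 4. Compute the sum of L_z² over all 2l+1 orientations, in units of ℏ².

Σ(L_z)² = 60 ℏ²

The allowed m_l values are -4, -3, -2, -1, 0, 1, 2, 3, 4.
Summing m² from −4 to 4: Σ m_l² = 60.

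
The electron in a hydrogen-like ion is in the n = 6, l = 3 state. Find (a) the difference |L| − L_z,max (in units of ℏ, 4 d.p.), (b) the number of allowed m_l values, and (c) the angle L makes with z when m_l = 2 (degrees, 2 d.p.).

|L| − L_z,max = (2√3 − 3)ℏ ≈ 0.4641ℏ.
There are 2l+1 = 7 values of m_l.
For m_l = 2: cos θ = 2/√12, θ ≈ 54.74°.

|L|−L_z,max ≈ 0.4641ℏ; 7 values; θ(m_l=2) ≈ 54.74°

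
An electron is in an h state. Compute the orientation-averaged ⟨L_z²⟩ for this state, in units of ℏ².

An h state has l = 5.
m_l ∈ {-5, -4, -3, -2, -1, 0, 1, 2, 3, 4, 5}.
Average of L_z² over 11 states: 110/11 ℏ² = 10 ℏ².

⟨L_z²⟩ = 10 ℏ²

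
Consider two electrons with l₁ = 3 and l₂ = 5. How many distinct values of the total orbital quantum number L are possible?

7

L runs from |3 − 5| = 2 to 3 + 5 = 8.
Allowed values: L = 2, 3, 4, 5, 6, 7, 8.
That is 7 values.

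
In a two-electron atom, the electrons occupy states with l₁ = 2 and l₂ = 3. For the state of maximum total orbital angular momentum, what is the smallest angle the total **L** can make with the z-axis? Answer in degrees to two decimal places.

Angular momentum addition gives L = |l₁ − l₂|, …, l₁ + l₂.
L ∈ {1, 2, 3, 4, 5}.
The maximum is L = 5, with |L_tot| = ℏ√(5·6) = √30 ℏ.
The minimum angle with z is arccos(5/√30) ≈ 24.09°.

θ_min ≈ 24.09°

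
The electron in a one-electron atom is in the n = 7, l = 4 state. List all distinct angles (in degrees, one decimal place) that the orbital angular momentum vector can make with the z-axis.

|L| = ℏ√(l(l+1)) = 2√5 ℏ.
cos θ = m_l/√20 for each m_l ∈ {-4, -3, -2, -1, 0, 1, 2, 3, 4}.

θ ∈ {26.6°, 47.9°, 63.4°, 77.1°, 90.0°, 102.9°, 116.6°, 132.1°, 153.4°}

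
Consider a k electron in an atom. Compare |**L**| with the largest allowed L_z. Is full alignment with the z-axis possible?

No: L_z,max = 7ℏ < |L| = 2√14 ℏ ≈ 7.483ℏ

K corresponds to l = 7.
|L| = 2√14 ℏ ≈ 7.4833ℏ, while L_z,max = lℏ = 7ℏ.
Since |L| > L_z,max, the vector can never point exactly along z; the closest it comes is θ_min = arccos(7/√56) ≈ 20.7°.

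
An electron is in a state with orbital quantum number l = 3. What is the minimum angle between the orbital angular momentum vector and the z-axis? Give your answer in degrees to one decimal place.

|L| = ℏ√(l(l+1)) = 2√3 ℏ.
The smallest angle corresponds to the largest L_z, i.e. m_l = l = 3, giving L_z = 3ℏ.
cos θ_min = 3/√12, so θ_min ≈ 30.0°.

θ_min ≈ 30.0°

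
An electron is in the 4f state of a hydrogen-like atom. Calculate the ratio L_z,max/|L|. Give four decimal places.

L_z,max/|L| = 0.8660

The 4f subshell has l = 3.
|L| = 2√3 ℏ ≈ 3.4641ℏ, while L_z,max = lℏ = 3ℏ.
L_z,max/|L| = 3/√12 = 0.8660.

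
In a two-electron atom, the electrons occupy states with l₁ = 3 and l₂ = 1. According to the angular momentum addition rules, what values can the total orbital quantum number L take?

The total orbital quantum number L ranges from |l₁ − l₂| to l₁ + l₂ in integer steps.
Allowed values: L = 2, 3, 4.

L = 2, 3, 4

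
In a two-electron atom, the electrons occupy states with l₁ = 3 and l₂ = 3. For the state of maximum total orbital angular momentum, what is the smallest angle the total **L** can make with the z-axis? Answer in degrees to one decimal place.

Angular momentum addition gives L = |l₁ − l₂|, …, l₁ + l₂.
So L can be 0, 1, 2, 3, 4, 5, 6.
The maximum is L = 6, with |L_tot| = ℏ√(6·7) = √42 ℏ.
The minimum angle with z is arccos(6/√42) ≈ 22.2°.

θ_min ≈ 22.2°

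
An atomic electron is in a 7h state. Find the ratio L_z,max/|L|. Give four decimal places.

L_z,max/|L| = 0.9129

The 7h subshell has l = 5.
|L| = √30 ℏ ≈ 5.4772ℏ, while L_z,max = lℏ = 5ℏ.
L_z,max/|L| = 5/√30 = 0.9129.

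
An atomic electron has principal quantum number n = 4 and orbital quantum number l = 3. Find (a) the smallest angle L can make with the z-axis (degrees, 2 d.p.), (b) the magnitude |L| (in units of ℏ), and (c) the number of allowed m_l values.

θ_min ≈ 30.00°; |L| = 2√3 ℏ ≈ 3.464ℏ; 7 values

cos θ_min = 3/√12, so θ_min ≈ 30.00°.
|L| = ℏ√(3·4) = 2√3 ℏ ≈ 3.464ℏ.
There are 2l+1 = 7 values of m_l.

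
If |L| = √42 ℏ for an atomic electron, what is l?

|L| = ℏ√(l(l+1)), so l(l+1) = 42.
l² + l − 42 = 0 ⇒ l = 6.

l = 6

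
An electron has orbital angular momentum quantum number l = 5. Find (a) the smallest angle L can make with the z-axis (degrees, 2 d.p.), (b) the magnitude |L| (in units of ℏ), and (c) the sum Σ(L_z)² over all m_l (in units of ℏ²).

cos θ_min = 5/√30, so θ_min ≈ 24.09°.
|L| = ℏ√(5·6) = √30 ℏ ≈ 5.477ℏ.
Σ m_l² = 110, so Σ(L_z)² = 110 ℏ².

θ_min ≈ 24.09°; |L| = √30 ℏ ≈ 5.477ℏ; Σ(L_z)² = 110 ℏ²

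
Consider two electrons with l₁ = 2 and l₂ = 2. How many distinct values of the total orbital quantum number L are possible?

Angular momentum addition gives L = |l₁ − l₂|, …, l₁ + l₂.
L ∈ {0, 1, 2, 3, 4}.
That is 5 values.

5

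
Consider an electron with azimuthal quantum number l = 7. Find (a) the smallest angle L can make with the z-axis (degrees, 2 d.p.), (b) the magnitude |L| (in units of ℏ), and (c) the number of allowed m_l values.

cos θ_min = 7/√56, so θ_min ≈ 20.70°.
|L| = ℏ√(7·8) = 2√14 ℏ ≈ 7.483ℏ.
There are 2l+1 = 15 values of m_l.

θ_min ≈ 20.70°; |L| = 2√14 ℏ ≈ 7.483ℏ; 15 values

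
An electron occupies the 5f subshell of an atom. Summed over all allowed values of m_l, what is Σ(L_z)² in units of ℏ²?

The 5f subshell has l = 3.
m_l ∈ {-3, -2, -1, 0, 1, 2, 3}.
Summing m² from −3 to 3: Σ m_l² = 28.

Σ(L_z)² = 28 ℏ²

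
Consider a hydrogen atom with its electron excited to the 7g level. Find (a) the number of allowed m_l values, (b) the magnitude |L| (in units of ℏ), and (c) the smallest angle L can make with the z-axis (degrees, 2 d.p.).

The 7g level has l = 4.
There are 2l+1 = 9 values of m_l.
|L| = ℏ√(4·5) = 2√5 ℏ ≈ 4.472ℏ.
cos θ_min = 4/√20, so θ_min ≈ 26.57°.

9 values; |L| = 2√5 ℏ ≈ 4.472ℏ; θ_min ≈ 26.57°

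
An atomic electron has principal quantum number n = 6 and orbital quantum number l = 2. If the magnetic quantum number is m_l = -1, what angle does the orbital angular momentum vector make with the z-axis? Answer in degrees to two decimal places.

|L| = √(l(l+1)) ℏ = √6 ℏ.
L_z = m_l ℏ = −1ℏ.
cos θ = L_z/|L| = -1/√6, so θ ≈ 114.09°.

θ ≈ 114.09°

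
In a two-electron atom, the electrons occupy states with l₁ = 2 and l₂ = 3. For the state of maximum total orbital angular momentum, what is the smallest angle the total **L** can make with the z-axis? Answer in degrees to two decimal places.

θ_min ≈ 24.09°

Angular momentum addition gives L = |l₁ − l₂|, …, l₁ + l₂.
L ∈ {1, 2, 3, 4, 5}.
The maximum is L = 5, with |L_tot| = ℏ√(5·6) = √30 ℏ.
The minimum angle with z is arccos(5/√30) ≈ 24.09°.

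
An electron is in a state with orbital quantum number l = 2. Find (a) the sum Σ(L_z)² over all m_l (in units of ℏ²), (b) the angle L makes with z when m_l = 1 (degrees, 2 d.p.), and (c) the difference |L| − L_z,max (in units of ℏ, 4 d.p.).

Σ m_l² = 10, so Σ(L_z)² = 10 ℏ².
For m_l = 1: cos θ = 1/√6, θ ≈ 65.91°.
|L| − L_z,max = (√6 − 2)ℏ ≈ 0.4495ℏ.

Σ(L_z)² = 10 ℏ²; θ(m_l=1) ≈ 65.91°; |L|−L_z,max ≈ 0.4495ℏ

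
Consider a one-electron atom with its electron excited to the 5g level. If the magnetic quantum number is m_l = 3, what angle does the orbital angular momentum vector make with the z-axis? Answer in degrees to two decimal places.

θ ≈ 47.87°

The 5g level has l = 4.
|L| = √(l(l+1)) ℏ = 2√5 ℏ.
L_z = m_l ℏ = 3ℏ.
cos θ = L_z/|L| = 3/√20, so θ ≈ 47.87°.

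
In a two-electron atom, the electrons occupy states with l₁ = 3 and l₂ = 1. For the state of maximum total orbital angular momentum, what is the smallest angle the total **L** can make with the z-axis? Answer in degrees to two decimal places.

θ_min ≈ 26.57°

By the triangle rule, |l₁ − l₂| ≤ L ≤ l₁ + l₂.
L ∈ {2, 3, 4}.
The maximum is L = 4, with |L_tot| = ℏ√(4·5) = 2√5 ℏ.
The minimum angle with z is arccos(4/√20) ≈ 26.57°.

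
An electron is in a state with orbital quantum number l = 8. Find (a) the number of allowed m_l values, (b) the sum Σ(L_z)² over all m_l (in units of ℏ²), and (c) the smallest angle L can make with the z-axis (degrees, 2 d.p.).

There are 2l+1 = 17 values of m_l.
Σ m_l² = 408, so Σ(L_z)² = 408 ℏ².
cos θ_min = 8/√72, so θ_min ≈ 19.47°.

17 values; Σ(L_z)² = 408 ℏ²; θ_min ≈ 19.47°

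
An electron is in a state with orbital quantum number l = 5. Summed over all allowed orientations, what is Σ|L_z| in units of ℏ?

Σ|L_z| = 30 ℏ

m_l runs from −5 to 5, i.e. {-5, -4, -3, -2, -1, 0, 1, 2, 3, 4, 5}.
Σ|m_l| = 2·5(5+1)/2 = 30.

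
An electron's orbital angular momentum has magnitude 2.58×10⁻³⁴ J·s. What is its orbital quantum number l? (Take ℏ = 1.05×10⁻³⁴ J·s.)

Dividing by ℏ: |L|/ℏ ≈ 2.457.
l(l+1) ≈ 2.457² ≈ 6.04, so l = 2.

l = 2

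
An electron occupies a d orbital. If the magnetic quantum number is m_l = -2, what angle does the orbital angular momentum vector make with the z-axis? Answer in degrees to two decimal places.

D corresponds to l = 2.
|L|² = l(l+1)ℏ² = 6ℏ², so |L| = √6 ℏ.
L_z = m_l ℏ = −2ℏ.
cos θ = L_z/|L| = -2/√6, so θ ≈ 144.74°.

θ ≈ 144.74°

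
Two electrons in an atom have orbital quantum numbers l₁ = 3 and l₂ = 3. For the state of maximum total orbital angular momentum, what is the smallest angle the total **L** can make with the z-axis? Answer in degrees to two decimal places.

θ_min ≈ 22.21°

L runs from |3 − 3| = 0 to 3 + 3 = 6.
So L can be 0, 1, 2, 3, 4, 5, 6.
The maximum is L = 6, with |L_tot| = ℏ√(6·7) = √42 ℏ.
The minimum angle with z is arccos(6/√42) ≈ 22.21°.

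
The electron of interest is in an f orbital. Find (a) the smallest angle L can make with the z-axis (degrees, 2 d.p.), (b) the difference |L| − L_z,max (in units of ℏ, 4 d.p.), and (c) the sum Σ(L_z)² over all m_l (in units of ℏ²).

The letter f corresponds to l = 3.
cos θ_min = 3/√12, so θ_min ≈ 30.00°.
|L| − L_z,max = (2√3 − 3)ℏ ≈ 0.4641ℏ.
Σ m_l² = 28, so Σ(L_z)² = 28 ℏ².

θ_min ≈ 30.00°; |L|−L_z,max ≈ 0.4641ℏ; Σ(L_z)² = 28 ℏ²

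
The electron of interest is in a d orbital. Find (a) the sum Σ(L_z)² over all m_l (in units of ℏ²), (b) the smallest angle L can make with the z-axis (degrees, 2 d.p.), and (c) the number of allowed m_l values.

D corresponds to l = 2.
Σ m_l² = 10, so Σ(L_z)² = 10 ℏ².
cos θ_min = 2/√6, so θ_min ≈ 35.26°.
There are 2l+1 = 5 values of m_l.

Σ(L_z)² = 10 ℏ²; θ_min ≈ 35.26°; 5 values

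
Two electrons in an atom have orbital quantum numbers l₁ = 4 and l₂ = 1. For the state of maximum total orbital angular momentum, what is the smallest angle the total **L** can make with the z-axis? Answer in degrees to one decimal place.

Angular momentum addition gives L = |l₁ − l₂|, …, l₁ + l₂.
So L can be 3, 4, 5.
The maximum is L = 5, with |L_tot| = ℏ√(5·6) = √30 ℏ.
The minimum angle with z is arccos(5/√30) ≈ 24.1°.

θ_min ≈ 24.1°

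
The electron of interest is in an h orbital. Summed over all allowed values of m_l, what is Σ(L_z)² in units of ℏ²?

Σ(L_z)² = 110 ℏ²

For an h orbital, l = 5.
m_l ∈ {-5, -4, -3, -2, -1, 0, 1, 2, 3, 4, 5}.
Summing m² from −5 to 5: Σ m_l² = 110.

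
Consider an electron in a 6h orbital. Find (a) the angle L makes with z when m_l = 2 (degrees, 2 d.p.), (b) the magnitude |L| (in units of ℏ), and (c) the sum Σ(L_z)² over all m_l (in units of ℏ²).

The 6h subshell has l = 5.
For m_l = 2: cos θ = 2/√30, θ ≈ 68.58°.
|L| = ℏ√(5·6) = √30 ℏ ≈ 5.477ℏ.
Σ m_l² = 110, so Σ(L_z)² = 110 ℏ².

θ(m_l=2) ≈ 68.58°; |L| = √30 ℏ ≈ 5.477ℏ; Σ(L_z)² = 110 ℏ²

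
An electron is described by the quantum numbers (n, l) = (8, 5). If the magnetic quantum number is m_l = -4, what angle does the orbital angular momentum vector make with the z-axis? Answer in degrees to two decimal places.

|L|² = l(l+1)ℏ² = 30ℏ², so |L| = √30 ℏ.
L_z = m_l ℏ = −4ℏ.
cos θ = L_z/|L| = -4/√30, so θ ≈ 136.91°.

θ ≈ 136.91°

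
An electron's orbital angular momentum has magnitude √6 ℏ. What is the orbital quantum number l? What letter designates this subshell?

l = 2 (d orbital)

(|L|/ℏ)² = l(l+1) = 6.
l² + l − 6 = 0 ⇒ l = 2.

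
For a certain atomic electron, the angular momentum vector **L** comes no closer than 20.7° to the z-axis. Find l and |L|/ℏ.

l = 7, |L| = 2√14 ℏ ≈ 7.483ℏ

cos²θ_min = l/(l+1) = 0.8751.
l = cos²θ/sin²θ ≈ 7.
Then |L| = ℏ√(7·8) = 2√14 ℏ.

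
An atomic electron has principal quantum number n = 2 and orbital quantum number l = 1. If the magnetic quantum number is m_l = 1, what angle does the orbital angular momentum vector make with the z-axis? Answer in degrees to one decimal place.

θ ≈ 45.0°

|L| = √(l(l+1)) ℏ = √2 ℏ.
L_z = m_l ℏ = 1ℏ.
cos θ = L_z/|L| = 1/√2, so θ ≈ 45.0°.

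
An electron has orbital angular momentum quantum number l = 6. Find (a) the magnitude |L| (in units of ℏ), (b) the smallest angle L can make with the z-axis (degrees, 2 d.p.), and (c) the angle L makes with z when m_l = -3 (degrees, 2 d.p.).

|L| = ℏ√(6·7) = √42 ℏ ≈ 6.481ℏ.
cos θ_min = 6/√42, so θ_min ≈ 22.21°.
For m_l = -3: cos θ = -3/√42, θ ≈ 117.58°.

|L| = √42 ℏ ≈ 6.481ℏ; θ_min ≈ 22.21°; θ(m_l=-3) ≈ 117.58°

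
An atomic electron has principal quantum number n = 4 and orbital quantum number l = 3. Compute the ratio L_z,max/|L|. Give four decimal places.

|L| = 2√3 ℏ ≈ 3.4641ℏ, while L_z,max = lℏ = 3ℏ.
L_z,max/|L| = 3/√12 = 0.8660.

L_z,max/|L| = 0.8660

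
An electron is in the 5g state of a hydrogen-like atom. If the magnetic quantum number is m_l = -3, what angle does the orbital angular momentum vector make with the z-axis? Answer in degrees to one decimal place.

The 5g subshell has l = 4.
|L|² = l(l+1)ℏ² = 20ℏ², so |L| = 2√5 ℏ.
L_z = m_l ℏ = −3ℏ.
cos θ = L_z/|L| = -3/√20, so θ ≈ 132.1°.

θ ≈ 132.1°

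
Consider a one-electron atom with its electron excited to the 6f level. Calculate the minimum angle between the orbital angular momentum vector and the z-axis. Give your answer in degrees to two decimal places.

The 6f level has l = 3.
|L|² = l(l+1)ℏ² = 12ℏ², so |L| = 2√3 ℏ.
The smallest angle corresponds to the largest L_z, i.e. m_l = l = 3, giving L_z = 3ℏ.
cos θ_min = 3/√12, so θ_min ≈ 30.00°.

θ_min ≈ 30.00°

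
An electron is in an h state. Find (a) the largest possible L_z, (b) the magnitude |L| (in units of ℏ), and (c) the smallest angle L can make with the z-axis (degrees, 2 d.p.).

For an h orbital, l = 5.
L_z,max = lℏ = 5ℏ.
|L| = ℏ√(5·6) = √30 ℏ ≈ 5.477ℏ.
cos θ_min = 5/√30, so θ_min ≈ 24.09°.

L_z,max = 5ℏ; |L| = √30 ℏ ≈ 5.477ℏ; θ_min ≈ 24.09°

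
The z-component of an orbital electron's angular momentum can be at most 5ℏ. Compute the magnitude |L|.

The maximum L_z equals lℏ, giving l = 5.
|L| = ℏ√(l(l+1)) = √30 ℏ.

|L| = √30 ℏ ≈ 5.477ℏ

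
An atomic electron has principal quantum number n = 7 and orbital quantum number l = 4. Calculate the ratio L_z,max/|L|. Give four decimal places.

|L| = 2√5 ℏ ≈ 4.4721ℏ, while L_z,max = lℏ = 4ℏ.
L_z,max/|L| = 4/√20 = 0.8944.

L_z,max/|L| = 0.8944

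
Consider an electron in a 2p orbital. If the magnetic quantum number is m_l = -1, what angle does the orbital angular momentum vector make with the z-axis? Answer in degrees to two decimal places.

θ ≈ 135.00°

The 2p subshell has l = 1.
|L| = ℏ√(l(l+1)) = √2 ℏ.
L_z = m_l ℏ = −1ℏ.
cos θ = L_z/|L| = -1/√2, so θ ≈ 135.00°.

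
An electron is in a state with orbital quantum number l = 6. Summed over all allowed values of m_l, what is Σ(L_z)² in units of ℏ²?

Σ(L_z)² = 182 ℏ²

m_l runs from −6 to 6, i.e. {-6, -5, -4, -3, -2, -1, 0, 1, 2, 3, 4, 5, 6}.
Σ m_l² = l(l+1)(2l+1)/3 = 6·7·13/3 = 182.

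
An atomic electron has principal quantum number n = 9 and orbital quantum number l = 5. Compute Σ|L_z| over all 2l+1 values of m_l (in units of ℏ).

Σ|L_z| = 30 ℏ

The allowed m_l values are -5, -4, -3, -2, -1, 0, 1, 2, 3, 4, 5.
Σ|m_l| = 2·5(5+1)/2 = 30.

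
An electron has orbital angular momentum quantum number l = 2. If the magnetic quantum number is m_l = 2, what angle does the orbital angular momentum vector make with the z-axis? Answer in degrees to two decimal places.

|L| = √(l(l+1)) ℏ = √6 ℏ.
L_z = m_l ℏ = 2ℏ.
cos θ = L_z/|L| = 2/√6, so θ ≈ 35.26°.

θ ≈ 35.26°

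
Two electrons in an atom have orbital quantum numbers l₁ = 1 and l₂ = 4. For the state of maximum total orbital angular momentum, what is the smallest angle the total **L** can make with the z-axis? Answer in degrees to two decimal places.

The total orbital quantum number L ranges from |l₁ − l₂| to l₁ + l₂ in integer steps.
L ∈ {3, 4, 5}.
The maximum is L = 5, with |L_tot| = ℏ√(5·6) = √30 ℏ.
The minimum angle with z is arccos(5/√30) ≈ 24.09°.

θ_min ≈ 24.09°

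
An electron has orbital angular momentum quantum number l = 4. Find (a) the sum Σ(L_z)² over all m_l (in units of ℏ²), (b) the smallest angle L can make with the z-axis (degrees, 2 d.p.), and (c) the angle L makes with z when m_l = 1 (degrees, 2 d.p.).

Σ m_l² = 60, so Σ(L_z)² = 60 ℏ².
cos θ_min = 4/√20, so θ_min ≈ 26.57°.
For m_l = 1: cos θ = 1/√20, θ ≈ 77.08°.

Σ(L_z)² = 60 ℏ²; θ_min ≈ 26.57°; θ(m_l=1) ≈ 77.08°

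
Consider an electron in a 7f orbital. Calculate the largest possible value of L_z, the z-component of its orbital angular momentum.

For 7f, l = 3.
L_z = m_l ℏ with m_l ∈ {−3, …, 3}; the maximum is m_l = 3.

L_z,max = 3ℏ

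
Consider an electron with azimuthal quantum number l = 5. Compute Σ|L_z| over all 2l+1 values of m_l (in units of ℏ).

Σ|L_z| = 30 ℏ

The allowed m_l values are -5, -4, -3, -2, -1, 0, 1, 2, 3, 4, 5.
Σ|m_l| = 2·5(5+1)/2 = 30.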